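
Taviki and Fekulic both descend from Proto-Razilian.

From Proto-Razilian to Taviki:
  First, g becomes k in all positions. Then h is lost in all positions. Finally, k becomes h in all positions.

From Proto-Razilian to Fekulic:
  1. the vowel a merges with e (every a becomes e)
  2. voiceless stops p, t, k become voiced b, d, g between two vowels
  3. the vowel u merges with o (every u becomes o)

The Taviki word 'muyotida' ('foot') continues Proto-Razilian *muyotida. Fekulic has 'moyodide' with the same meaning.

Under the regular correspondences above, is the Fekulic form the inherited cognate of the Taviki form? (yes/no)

yes

Derive the expected Fekulic reflex of *muyotida:
Fekulic: *muyotida > muyotide > muyodide > moyodide  (by vowel merger, intervocalic voicing, vowel merger)
Fekulic 'moyodide' matches the regular reflex exactly, so the pair is cognate.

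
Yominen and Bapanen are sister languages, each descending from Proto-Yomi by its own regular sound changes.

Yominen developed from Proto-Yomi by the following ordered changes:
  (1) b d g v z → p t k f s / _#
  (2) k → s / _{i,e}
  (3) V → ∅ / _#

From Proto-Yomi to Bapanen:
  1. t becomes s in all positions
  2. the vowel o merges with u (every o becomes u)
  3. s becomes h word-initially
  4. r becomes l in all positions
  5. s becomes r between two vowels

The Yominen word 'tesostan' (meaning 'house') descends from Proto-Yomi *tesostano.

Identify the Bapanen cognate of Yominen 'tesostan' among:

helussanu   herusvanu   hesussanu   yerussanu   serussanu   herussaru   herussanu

Bapanen: *tesostano > sesossano > sesussanu > hesussanu > herussanu  (by unconditioned shift, vowel merger, debuccalisation, rhotacism)
Only 'herussanu' matches the regular Bapanen development of *tesostano.

herussanu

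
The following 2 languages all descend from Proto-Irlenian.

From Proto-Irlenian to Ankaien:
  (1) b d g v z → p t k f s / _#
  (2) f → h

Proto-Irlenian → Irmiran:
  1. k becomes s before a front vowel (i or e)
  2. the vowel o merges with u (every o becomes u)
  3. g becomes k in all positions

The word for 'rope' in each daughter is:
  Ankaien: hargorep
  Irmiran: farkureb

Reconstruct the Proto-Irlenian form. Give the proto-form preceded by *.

*fargoreb

Position 5: Ankaien has o, Irmiran has u. Ankaien preserves o here (none of its changes turn any other segment into o), so the proto-segment is *o.
Position 8: Ankaien has p, Irmiran has b. Irmiran preserves b here (none of its changes turn any other segment into b), so the proto-segment is *b.
Continuing position by position gives *fargoreb; check it forward:
Ankaien: *fargoreb
  fargoreb → fargorep   [final devoicing]
  fargorep → hargorep   [unconditioned shift]
  giving Ankaien hargorep.
Irmiran: start from *fargoreb.
  rule 1: no change — fargoreb
  rule 2 (vowel merger): fargoreb → fargureb
  rule 3 (unconditioned shift): fargureb → farkureb
  ⇒ Irmiran farkureb
*fargoreb is the unique common source.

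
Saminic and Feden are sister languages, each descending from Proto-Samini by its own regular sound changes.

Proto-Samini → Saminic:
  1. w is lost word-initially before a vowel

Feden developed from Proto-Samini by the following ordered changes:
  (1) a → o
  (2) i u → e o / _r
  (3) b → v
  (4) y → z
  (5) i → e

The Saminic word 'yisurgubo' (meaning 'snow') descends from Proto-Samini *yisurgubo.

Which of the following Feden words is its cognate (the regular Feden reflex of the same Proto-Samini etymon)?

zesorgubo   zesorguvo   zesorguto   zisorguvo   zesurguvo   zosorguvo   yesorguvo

zesorguvo

Feden: *yisurgubo > yisorgubo > yisorguvo > zisorguvo > zesorguvo  (by pre-rhotic lowering, unconditioned shift, unconditioned shift, vowel merger)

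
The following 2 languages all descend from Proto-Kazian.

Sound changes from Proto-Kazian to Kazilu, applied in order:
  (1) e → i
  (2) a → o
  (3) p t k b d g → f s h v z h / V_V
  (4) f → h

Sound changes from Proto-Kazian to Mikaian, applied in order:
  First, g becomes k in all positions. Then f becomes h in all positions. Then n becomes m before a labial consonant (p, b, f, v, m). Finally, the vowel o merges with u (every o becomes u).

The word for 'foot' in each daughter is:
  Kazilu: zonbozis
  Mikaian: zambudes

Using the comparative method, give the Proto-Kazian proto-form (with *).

Position 6: Kazilu has z, Mikaian has d. Mikaian preserves d here (none of its changes turn any other segment into d), so the proto-segment is *d.
Position 2: Kazilu has o, Mikaian has a. Mikaian preserves a here (none of its changes turn any other segment into a), so the proto-segment is *a.
This points to *zanbodes. Verify forward in each daughter:
Kazilu: start from *zanbodes.
  rule 1 (vowel merger): zanbodes → zanbodis
  rule 2 (vowel merger): zanbodis → zonbodis
  rule 3 (intervocalic lenition): zonbodis → zonbozis
  rule 4: no change — zonbozis
  ⇒ Kazilu zonbozis
Mikaian: *zanbodes
  zanbodes (rule 1 does not apply)
  zanbodes (rule 2 does not apply)
  zanbodes → zambodes   [nasal place assimilation]
  zambodes → zambudes   [vowel merger]
  giving Mikaian zambudes.
No other proto-form is consistent with every reflex, so the reconstruction is *zanbodes.

*zanbodes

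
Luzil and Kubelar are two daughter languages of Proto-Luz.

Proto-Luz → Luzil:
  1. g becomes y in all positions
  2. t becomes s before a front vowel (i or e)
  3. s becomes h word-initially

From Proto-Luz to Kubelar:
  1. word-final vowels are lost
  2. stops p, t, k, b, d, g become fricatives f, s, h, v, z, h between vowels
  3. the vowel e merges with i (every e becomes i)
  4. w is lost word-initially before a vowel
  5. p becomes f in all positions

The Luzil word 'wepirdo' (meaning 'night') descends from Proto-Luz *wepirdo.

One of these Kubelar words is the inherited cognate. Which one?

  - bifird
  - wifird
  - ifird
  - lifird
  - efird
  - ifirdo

ifird

Kubelar: *wepirdo
  wepirdo → wepird   [apocope]
  wepird → wefird   [intervocalic lenition]
  wefird → wifird   [vowel merger]
  wifird → ifird   [glide loss]
  ifird (rule 5 does not apply)
  giving Kubelar ifird.
Only 'ifird' matches the regular Kubelar development of *wepirdo.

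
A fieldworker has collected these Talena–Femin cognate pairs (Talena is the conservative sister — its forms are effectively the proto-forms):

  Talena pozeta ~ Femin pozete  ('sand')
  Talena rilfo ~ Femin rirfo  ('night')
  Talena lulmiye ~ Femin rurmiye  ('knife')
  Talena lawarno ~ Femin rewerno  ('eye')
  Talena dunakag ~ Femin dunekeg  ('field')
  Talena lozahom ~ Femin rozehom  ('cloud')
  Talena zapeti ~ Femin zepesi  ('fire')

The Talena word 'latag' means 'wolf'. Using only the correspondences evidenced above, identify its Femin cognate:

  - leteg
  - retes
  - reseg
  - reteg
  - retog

lawarno ~ rewerno — Talena l corresponds to Femin r word-initially before a back vowel.
lawarno ~ rewerno, dunakag ~ dunekeg — Talena a corresponds to Femin e after a consonant, before a consonant other than r, m, n, p, b, f, v.
Applying these to Talena 'latag':
  latag → ratag   (l→r word-initially before a back vowel)
  ratag → retag   (a→e after a consonant, before a consonant other than r, m, n, p, b, f, v)
  retag → reteg   (a→e after a consonant, before a consonant other than r, m, n, p, b, f, v)
So the Femin cognate is 'reteg'.

reteg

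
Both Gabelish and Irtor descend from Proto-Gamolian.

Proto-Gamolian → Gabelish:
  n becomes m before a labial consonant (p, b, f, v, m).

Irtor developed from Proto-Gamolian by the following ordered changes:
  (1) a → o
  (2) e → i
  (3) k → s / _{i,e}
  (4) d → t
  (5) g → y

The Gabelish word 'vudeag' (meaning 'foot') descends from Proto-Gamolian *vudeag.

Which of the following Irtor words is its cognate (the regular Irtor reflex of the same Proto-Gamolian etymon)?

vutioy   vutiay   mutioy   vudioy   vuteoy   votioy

vutioy

Irtor: *vudeag > vudeog > vudiog > vutiog > vutioy  (by vowel merger, vowel merger, unconditioned shift, unconditioned shift)
Only 'vutioy' matches the regular Irtor development of *vudeag.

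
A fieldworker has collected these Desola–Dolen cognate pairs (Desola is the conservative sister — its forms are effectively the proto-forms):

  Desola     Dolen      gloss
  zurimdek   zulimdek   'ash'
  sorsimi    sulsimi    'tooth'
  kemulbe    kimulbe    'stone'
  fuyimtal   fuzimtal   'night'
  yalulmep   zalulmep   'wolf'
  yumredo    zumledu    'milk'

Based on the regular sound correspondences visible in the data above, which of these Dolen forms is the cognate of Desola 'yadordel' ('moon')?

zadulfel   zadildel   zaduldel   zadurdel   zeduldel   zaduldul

yalulmep ~ zalulmep — Desola y corresponds to Dolen z word-initially before a back vowel.
sorsimi ~ sulsimi — Desola o corresponds to Dolen u after a consonant, before r.
sorsimi ~ sulsimi — Desola r corresponds to Dolen l after a vowel, before a consonant other than r, m, n, p, b, f, v.
Applying these to Desola 'yadordel':
  yadordel → zadordel   (y→z word-initially before a back vowel)
  zadordel → zadurdel   (o→u after a consonant, before r)
  zadurdel → zaduldel   (r→l after a vowel, before a consonant other than r, m, n, p, b, f, v)
So the Dolen cognate is 'zaduldel'.

zaduldel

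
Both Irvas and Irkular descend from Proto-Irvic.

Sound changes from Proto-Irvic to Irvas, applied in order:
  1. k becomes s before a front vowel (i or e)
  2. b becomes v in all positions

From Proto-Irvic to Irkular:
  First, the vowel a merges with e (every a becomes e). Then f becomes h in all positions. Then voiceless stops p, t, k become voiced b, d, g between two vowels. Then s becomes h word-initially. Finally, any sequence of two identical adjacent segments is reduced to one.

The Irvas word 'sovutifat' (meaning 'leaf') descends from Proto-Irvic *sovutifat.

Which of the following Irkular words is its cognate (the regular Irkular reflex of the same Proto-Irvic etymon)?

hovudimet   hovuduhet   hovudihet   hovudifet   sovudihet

Irkular: *sovutifat
  sovutifat → sovutifet   [vowel merger]
  sovutifet → sovutihet   [unconditioned shift]
  sovutihet → sovudihet   [intervocalic voicing]
  sovudihet → hovudihet   [debuccalisation]
  hovudihet (rule 5 does not apply)
  giving Irkular hovudihet.
Only 'hovudihet' matches the regular Irkular development of *sovutifat.

hovudihet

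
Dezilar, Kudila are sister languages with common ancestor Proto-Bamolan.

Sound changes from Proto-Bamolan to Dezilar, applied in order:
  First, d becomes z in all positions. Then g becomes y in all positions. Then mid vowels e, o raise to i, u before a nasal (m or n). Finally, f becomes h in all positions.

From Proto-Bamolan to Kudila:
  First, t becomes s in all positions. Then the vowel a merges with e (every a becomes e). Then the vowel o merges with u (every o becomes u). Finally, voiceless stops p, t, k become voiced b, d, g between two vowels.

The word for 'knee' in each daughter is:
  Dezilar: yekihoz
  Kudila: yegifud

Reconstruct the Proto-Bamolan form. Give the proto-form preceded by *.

Position 6: Dezilar has o, Kudila has u. Dezilar preserves o here (none of its changes turn any other segment into o), so the proto-segment is *o.
Position 3: Dezilar has k, Kudila has g. Dezilar preserves k here (none of its changes turn any other segment into k), so the proto-segment is *k.
Verify the candidate proto-form against each daughter:
Dezilar: *yekifod > yekifoz > yekihoz  (by unconditioned shift, unconditioned shift)
Kudila: start from *yekifod.
  rule 1: no change — yekifod
  rule 2: no change — yekifod
  rule 3 (vowel merger): yekifod → yekifud
  rule 4 (intervocalic voicing): yekifud → yegifud
  ⇒ Kudila yegifud
*yekifod is the unique common source.

*yekifod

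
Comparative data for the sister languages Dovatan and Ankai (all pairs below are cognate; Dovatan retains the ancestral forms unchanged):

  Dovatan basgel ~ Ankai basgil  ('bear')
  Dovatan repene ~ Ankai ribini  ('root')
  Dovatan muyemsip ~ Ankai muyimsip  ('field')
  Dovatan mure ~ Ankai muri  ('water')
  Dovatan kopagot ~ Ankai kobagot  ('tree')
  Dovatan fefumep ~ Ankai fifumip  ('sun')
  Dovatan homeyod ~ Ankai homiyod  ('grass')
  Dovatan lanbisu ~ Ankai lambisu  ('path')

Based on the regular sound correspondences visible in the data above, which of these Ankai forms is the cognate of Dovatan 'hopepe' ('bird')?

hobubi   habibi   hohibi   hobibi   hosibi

repene ~ ribini — Dovatan p corresponds to Ankai b between vowels (before a front vowel).
repene ~ ribini, fefumep ~ fifumip — Dovatan e corresponds to Ankai i after a consonant, before a labial obstruent.
repene ~ ribini, mure ~ muri — Dovatan e corresponds to Ankai i word-finally.
Applying these to Dovatan 'hopepe':
  hopepe → hobepe   (p→b between vowels (before a front vowel))
  hobepe → hobipe   (e→i after a consonant, before a labial obstruent)
  hobipe → hobibe   (p→b between vowels (before a front vowel))
  hobibe → hobibi   (e→i word-finally)
So the Ankai cognate is 'hobibi'.

hobibi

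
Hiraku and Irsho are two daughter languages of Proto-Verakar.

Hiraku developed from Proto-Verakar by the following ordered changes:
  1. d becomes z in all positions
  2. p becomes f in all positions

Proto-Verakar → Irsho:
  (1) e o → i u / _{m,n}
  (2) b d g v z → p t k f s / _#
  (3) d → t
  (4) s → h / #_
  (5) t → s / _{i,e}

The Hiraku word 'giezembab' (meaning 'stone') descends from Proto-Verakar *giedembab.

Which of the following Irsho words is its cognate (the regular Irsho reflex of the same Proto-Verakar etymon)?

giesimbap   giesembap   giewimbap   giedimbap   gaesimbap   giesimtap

giesimbap

Irsho: start from *giedembab.
  rule 1 (pre-nasal raising): giedembab → giedimbab
  rule 2 (final devoicing): giedimbab → giedimbap
  rule 3 (unconditioned shift): giedimbap → gietimbap
  rule 4: no change — gietimbap
  rule 5 (palatalisation): gietimbap → giesimbap
  ⇒ Irsho giesimbap
Only 'giesimbap' matches the regular Irsho development of *giedembab.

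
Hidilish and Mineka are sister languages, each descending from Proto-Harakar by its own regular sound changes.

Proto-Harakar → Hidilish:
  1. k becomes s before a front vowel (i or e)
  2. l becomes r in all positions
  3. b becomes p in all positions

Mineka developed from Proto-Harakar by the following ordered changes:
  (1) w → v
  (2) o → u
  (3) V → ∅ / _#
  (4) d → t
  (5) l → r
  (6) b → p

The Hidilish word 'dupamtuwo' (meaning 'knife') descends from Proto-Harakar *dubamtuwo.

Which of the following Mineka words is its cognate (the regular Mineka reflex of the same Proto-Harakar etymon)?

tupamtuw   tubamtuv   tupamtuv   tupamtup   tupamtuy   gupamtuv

tupamtuv

Mineka: *dubamtuwo > dubamtuvo > dubamtuvu > dubamtuv > tubamtuv > tupamtuv  (by unconditioned shift, vowel merger, apocope, unconditioned shift, unconditioned shift)
Only 'tupamtuv' matches the regular Mineka development of *dubamtuwo.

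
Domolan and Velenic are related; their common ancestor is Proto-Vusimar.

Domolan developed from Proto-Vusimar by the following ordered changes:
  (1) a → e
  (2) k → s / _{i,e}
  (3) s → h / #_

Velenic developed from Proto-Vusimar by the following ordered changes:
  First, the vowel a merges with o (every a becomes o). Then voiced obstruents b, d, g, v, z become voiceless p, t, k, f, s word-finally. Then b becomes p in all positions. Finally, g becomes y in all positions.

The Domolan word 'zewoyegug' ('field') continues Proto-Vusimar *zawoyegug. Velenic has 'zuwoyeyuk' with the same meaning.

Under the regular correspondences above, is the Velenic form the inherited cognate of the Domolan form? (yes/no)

Derive the expected Velenic reflex of *zawoyegug:
Velenic: *zawoyegug
  zawoyegug → zowoyegug   [vowel merger]
  zowoyegug → zowoyeguk   [final devoicing]
  zowoyeguk (rule 3 does not apply)
  zowoyeguk → zowoyeyuk   [unconditioned shift]
  giving Velenic zowoyeyuk.
The regular Velenic reflex would be 'zowoyeyuk', but the attested form is 'zuwoyeyuk'. The correspondence is irregular, so they are not cognates (the Velenic form has a different source).

no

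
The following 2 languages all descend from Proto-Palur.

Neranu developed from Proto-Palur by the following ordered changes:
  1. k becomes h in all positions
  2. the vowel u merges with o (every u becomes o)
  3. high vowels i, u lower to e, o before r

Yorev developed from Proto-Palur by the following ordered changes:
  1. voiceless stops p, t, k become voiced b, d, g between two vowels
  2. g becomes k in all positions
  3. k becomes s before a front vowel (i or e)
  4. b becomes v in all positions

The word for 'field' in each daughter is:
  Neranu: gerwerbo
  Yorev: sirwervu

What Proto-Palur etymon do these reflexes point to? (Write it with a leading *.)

*girwerbu

Position 1: Neranu has g, Yorev has s. Neranu preserves g here (none of its changes turn any other segment into g), so the proto-segment is *g.
Position 2: Neranu has e, Yorev has i. Yorev preserves i here (none of its changes turn any other segment into i), so the proto-segment is *i.
Position 8: Neranu has o, Yorev has u. Yorev preserves u here (none of its changes turn any other segment into u), so the proto-segment is *u.
Verify the candidate proto-form against each daughter:
Neranu: start from *girwerbu.
  rule 1: no change — girwerbu
  rule 2 (vowel merger): girwerbu → girwerbo
  rule 3 (pre-rhotic lowering): girwerbo → gerwerbo
  ⇒ Neranu gerwerbo
Yorev: *girwerbu > kirwerbu > sirwerbu > sirwervu  (by unconditioned shift, palatalisation, unconditioned shift)
No other proto-form is consistent with every reflex, so the reconstruction is *girwerbu.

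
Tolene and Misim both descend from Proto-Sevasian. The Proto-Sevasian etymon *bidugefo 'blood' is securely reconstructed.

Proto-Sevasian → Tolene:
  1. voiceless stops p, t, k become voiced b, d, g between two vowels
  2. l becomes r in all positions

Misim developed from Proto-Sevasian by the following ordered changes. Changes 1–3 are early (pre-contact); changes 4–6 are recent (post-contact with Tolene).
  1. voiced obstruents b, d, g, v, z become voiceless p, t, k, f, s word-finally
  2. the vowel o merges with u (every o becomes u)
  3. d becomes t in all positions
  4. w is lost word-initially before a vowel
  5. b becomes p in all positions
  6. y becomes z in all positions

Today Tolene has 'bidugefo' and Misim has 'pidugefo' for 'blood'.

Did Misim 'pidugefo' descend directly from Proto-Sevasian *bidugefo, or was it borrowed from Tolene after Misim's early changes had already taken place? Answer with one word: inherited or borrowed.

borrowed

If inherited, *bidugefo would pass through all of Misim's changes:
Misim: *bidugefo > bidugefu > bitugefu > pitugefu  (by vowel merger, unconditioned shift, unconditioned shift)
If borrowed from Tolene 'bidugefo' after the early changes, it would undergo only the recent ones:
  rule 4 (glide loss): no change (bidugefo)
  rule 5 (unconditioned shift): bidugefo → pidugefo
  rule 6 (unconditioned shift): no change (pidugefo)
  ⇒ as a loan: pidugefo
Misim 'pidugefo' matches the loan outcome 'pidugefo', not the inherited 'pitugefu' — it skipped the early Misim changes, so it was borrowed from Tolene.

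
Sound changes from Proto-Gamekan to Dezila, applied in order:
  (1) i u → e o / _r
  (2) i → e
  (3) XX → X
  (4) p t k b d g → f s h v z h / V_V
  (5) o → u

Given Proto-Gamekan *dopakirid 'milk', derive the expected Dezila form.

dufahered

Dezila: *dopakirid
  dopakirid → dopakerid   [pre-rhotic lowering]
  dopakerid → dopakered   [vowel merger]
  dopakered (rule 3 does not apply)
  dopakered → dofahered   [intervocalic lenition]
  dofahered → dufahered   [vowel merger]
  giving Dezila dufahered.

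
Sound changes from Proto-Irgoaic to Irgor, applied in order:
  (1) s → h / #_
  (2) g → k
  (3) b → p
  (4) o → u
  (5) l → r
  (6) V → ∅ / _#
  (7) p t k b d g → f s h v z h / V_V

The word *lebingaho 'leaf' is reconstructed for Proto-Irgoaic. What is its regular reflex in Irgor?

refinkah

Irgor: *lebingaho > lebinkaho > lepinkaho > lepinkahu > repinkahu > repinkah > refinkah  (by unconditioned shift, unconditioned shift, vowel merger, unconditioned shift, apocope, intervocalic lenition)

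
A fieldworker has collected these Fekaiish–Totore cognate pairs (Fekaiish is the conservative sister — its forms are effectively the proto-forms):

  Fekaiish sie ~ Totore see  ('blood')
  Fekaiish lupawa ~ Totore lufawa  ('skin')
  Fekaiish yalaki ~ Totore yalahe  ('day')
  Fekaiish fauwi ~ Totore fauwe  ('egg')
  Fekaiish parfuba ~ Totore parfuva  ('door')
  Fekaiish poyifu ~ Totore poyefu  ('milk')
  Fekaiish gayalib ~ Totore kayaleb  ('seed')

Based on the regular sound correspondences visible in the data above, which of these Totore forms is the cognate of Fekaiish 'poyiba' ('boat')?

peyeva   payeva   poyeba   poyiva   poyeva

poyeva

gayalib ~ kayaleb — Fekaiish i corresponds to Totore e after a consonant, before a labial obstruent.
parfuba ~ parfuva — Fekaiish b corresponds to Totore v between vowels (before a back vowel).
Applying these to Fekaiish 'poyiba':
  poyiba → poyeba   (i→e after a consonant, before a labial obstruent)
  poyeba → poyeva   (b→v between vowels (before a back vowel))
So the Totore cognate is 'poyeva'.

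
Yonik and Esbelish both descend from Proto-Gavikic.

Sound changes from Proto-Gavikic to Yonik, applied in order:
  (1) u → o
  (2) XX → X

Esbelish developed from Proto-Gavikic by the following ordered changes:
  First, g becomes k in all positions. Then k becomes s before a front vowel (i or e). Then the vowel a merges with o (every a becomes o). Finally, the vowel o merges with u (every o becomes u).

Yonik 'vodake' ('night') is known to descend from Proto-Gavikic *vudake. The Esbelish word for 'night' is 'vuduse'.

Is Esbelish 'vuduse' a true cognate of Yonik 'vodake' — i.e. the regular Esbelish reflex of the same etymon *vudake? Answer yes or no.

yes

Derive the expected Esbelish reflex of *vudake:
Esbelish: start from *vudake.
  rule 1: no change — vudake
  rule 2 (palatalisation): vudake → vudase
  rule 3 (vowel merger): vudase → vudose
  rule 4 (vowel merger): vudose → vuduse
  ⇒ Esbelish vuduse
Esbelish 'vuduse' matches the regular reflex exactly, so the pair is cognate.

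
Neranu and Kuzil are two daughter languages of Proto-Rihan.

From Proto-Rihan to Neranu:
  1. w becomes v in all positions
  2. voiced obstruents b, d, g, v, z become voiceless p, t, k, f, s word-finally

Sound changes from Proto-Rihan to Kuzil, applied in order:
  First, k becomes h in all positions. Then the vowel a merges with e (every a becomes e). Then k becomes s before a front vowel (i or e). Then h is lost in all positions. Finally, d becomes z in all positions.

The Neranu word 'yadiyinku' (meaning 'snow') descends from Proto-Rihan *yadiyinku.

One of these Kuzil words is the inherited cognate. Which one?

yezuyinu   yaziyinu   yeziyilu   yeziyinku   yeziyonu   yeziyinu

Kuzil: *yadiyinku
  yadiyinku → yadiyinhu   [unconditioned shift]
  yadiyinhu → yediyinhu   [vowel merger]
  yediyinhu (rule 3 does not apply)
  yediyinhu → yediyinu   [h-loss]
  yediyinu → yeziyinu   [unconditioned shift]
  giving Kuzil yeziyinu.
Only 'yeziyinu' matches the regular Kuzil development of *yadiyinku.

yeziyinu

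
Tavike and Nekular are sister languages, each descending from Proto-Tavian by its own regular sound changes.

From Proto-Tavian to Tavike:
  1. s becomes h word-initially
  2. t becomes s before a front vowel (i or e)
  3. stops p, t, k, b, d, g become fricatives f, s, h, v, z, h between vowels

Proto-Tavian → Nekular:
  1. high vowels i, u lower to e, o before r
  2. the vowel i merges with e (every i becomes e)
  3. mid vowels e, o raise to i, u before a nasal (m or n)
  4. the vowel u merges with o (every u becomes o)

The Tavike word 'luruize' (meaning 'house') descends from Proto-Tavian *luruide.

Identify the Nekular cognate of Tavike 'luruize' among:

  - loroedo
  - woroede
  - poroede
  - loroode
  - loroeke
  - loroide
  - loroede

Nekular: *luruide > loruide > loruede > loroede  (by pre-rhotic lowering, vowel merger, vowel merger)
Among the options, 'loroede' alone shows every Nekular change applied in order.

loroede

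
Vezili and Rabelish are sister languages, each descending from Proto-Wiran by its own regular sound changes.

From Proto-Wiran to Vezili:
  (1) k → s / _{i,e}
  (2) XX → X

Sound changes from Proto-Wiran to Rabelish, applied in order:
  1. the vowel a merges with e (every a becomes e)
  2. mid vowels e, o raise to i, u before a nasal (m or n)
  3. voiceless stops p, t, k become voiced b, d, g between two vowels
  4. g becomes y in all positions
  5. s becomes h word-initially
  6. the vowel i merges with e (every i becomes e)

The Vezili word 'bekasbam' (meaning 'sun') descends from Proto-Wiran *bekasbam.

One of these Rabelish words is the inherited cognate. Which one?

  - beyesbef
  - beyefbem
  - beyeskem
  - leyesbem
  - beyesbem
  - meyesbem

beyesbem

Rabelish: start from *bekasbam.
  rule 1 (vowel merger): bekasbam → bekesbem
  rule 2 (pre-nasal raising): bekesbem → bekesbim
  rule 3 (intervocalic voicing): bekesbim → begesbim
  rule 4 (unconditioned shift): begesbim → beyesbim
  rule 5: no change — beyesbim
  rule 6 (vowel merger): beyesbim → beyesbem
  ⇒ Rabelish beyesbem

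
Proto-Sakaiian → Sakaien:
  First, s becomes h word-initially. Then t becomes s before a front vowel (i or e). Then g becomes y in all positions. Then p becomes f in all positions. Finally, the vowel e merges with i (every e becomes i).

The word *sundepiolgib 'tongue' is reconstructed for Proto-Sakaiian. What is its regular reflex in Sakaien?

Sakaien: start from *sundepiolgib.
  rule 1 (debuccalisation): sundepiolgib → hundepiolgib
  rule 2: no change — hundepiolgib
  rule 3 (unconditioned shift): hundepiolgib → hundepiolyib
  rule 4 (unconditioned shift): hundepiolyib → hundefiolyib
  rule 5 (vowel merger): hundefiolyib → hundifiolyib
  ⇒ Sakaien hundifiolyib

hundifiolyib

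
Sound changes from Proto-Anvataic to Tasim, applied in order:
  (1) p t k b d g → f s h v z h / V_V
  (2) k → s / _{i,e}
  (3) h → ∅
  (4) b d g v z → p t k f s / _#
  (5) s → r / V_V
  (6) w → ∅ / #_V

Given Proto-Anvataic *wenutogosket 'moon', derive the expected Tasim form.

enuroosset

Tasim: start from *wenutogosket.
  rule 1 (intervocalic lenition): wenutogosket → wenusohosket
  rule 2 (palatalisation): wenusohosket → wenusohosset
  rule 3 (h-loss): wenusohosset → wenusoosset
  rule 4: no change — wenusoosset
  rule 5 (rhotacism): wenusoosset → wenuroosset
  rule 6 (glide loss): wenuroosset → enuroosset
  ⇒ Tasim enuroosset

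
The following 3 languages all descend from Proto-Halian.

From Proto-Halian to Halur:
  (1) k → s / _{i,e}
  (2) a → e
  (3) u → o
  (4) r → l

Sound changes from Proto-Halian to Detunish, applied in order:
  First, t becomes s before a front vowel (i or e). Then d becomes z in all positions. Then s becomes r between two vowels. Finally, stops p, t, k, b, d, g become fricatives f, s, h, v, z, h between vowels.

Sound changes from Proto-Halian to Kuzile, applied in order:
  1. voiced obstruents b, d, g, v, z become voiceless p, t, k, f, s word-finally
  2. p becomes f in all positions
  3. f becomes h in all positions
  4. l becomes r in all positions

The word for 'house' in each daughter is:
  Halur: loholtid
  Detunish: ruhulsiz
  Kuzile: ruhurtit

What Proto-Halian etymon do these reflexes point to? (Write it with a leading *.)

Position 8: Halur has d, Detunish has z, Kuzile has t. Halur preserves d here (none of its changes turn any other segment into d), so the proto-segment is *d.
Position 2: Halur has o, Detunish has u, Kuzile has u. Detunish preserves u here (none of its changes turn any other segment into u), so the proto-segment is *u.
Continuing position by position gives *ruhultid; check it forward:
Halur: *ruhultid
  ruhultid (rule 1 does not apply)
  ruhultid (rule 2 does not apply)
  ruhultid → roholtid   [vowel merger]
  roholtid → loholtid   [unconditioned shift]
  giving Halur loholtid.
Detunish: start from *ruhultid.
  rule 1 (palatalisation): ruhultid → ruhulsid
  rule 2 (unconditioned shift): ruhulsid → ruhulsiz
  rule 3: no change — ruhulsiz
  rule 4: no change — ruhulsiz
  ⇒ Detunish ruhulsiz
Kuzile: *ruhultid > ruhultit > ruhurtit  (by final devoicing, unconditioned shift)
*ruhultid is the unique common source.

*ruhultid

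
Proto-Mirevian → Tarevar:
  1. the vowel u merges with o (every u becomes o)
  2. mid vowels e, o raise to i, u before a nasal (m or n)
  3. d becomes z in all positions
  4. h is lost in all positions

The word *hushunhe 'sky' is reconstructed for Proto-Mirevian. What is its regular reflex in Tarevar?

Tarevar: *hushunhe > hoshonhe > hoshunhe > osune  (by vowel merger, pre-nasal raising, h-loss)

osune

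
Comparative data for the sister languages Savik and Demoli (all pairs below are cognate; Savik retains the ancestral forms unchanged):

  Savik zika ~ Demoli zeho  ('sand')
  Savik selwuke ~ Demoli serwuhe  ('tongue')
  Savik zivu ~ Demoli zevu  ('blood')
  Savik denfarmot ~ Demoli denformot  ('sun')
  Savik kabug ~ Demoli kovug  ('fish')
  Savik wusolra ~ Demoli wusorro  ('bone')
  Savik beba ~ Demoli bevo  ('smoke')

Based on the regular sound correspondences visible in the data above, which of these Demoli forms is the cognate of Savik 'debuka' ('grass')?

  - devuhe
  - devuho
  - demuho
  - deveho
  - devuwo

devuho

kabug ~ kovug — Savik b corresponds to Demoli v between vowels (before a back vowel).
zika ~ zeho — Savik k corresponds to Demoli h between vowels (before a back vowel).
zika ~ zeho, wusolra ~ wusorro — Savik a corresponds to Demoli o word-finally.
Applying these to Savik 'debuka':
  debuka → devuka   (b→v between vowels (before a back vowel))
  devuka → devuha   (k→h between vowels (before a back vowel))
  devuha → devuho   (a→o word-finally)
So the Demoli cognate is 'devuho'.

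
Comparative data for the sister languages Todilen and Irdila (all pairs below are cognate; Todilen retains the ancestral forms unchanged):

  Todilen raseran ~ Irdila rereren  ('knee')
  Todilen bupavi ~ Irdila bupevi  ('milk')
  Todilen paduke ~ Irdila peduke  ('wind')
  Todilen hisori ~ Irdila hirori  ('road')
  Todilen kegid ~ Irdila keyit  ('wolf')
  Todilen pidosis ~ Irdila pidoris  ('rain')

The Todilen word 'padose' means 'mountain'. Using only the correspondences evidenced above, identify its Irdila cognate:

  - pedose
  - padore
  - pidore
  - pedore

pedore

raseran ~ rereren, paduke ~ peduke — Todilen a corresponds to Irdila e after a consonant, before a consonant other than r, m, n, p, b, f, v.
raseran ~ rereren — Todilen s corresponds to Irdila r between vowels (before a front vowel).
Applying these to Todilen 'padose':
  padose → pedose   (a→e after a consonant, before a consonant other than r, m, n, p, b, f, v)
  pedose → pedore   (s→r between vowels (before a front vowel))
So the Irdila cognate is 'pedore'.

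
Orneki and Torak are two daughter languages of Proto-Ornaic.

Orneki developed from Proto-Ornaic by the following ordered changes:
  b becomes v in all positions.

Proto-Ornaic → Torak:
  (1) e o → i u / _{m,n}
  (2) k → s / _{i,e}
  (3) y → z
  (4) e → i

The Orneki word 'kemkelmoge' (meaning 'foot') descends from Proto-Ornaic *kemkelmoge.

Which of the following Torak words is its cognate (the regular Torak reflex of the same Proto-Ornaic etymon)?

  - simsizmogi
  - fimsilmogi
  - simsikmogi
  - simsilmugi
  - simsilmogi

Torak: start from *kemkelmoge.
  rule 1 (pre-nasal raising): kemkelmoge → kimkelmoge
  rule 2 (palatalisation): kimkelmoge → simselmoge
  rule 3: no change — simselmoge
  rule 4 (vowel merger): simselmoge → simsilmogi
  ⇒ Torak simsilmogi
Only 'simsilmogi' matches the regular Torak development of *kemkelmoge.

simsilmogi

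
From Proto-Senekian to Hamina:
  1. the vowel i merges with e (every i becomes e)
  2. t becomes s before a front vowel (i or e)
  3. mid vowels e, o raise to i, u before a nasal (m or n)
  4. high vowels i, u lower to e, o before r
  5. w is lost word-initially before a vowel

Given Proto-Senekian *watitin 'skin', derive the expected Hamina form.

Hamina: start from *watitin.
  rule 1 (vowel merger): watitin → wateten
  rule 2 (palatalisation): wateten → wasesen
  rule 3 (pre-nasal raising): wasesen → wasesin
  rule 4: no change — wasesin
  rule 5 (glide loss): wasesin → asesin
  ⇒ Hamina asesin

asesin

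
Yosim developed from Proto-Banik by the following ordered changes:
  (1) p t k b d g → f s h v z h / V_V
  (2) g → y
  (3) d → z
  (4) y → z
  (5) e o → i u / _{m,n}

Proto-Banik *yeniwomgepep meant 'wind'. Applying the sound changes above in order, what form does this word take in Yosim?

ziniwumzefep

Yosim: *yeniwomgepep > yeniwomgefep > yeniwomyefep > zeniwomzefep > ziniwumzefep  (by intervocalic lenition, unconditioned shift, unconditioned shift, pre-nasal raising)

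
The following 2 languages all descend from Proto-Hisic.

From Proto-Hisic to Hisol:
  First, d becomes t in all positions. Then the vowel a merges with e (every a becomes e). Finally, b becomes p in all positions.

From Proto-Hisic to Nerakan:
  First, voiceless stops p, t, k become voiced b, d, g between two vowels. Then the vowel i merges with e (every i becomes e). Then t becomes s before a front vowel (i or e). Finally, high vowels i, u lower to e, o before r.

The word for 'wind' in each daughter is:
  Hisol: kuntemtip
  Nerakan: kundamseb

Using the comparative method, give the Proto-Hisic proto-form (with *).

Position 5: Hisol has e, Nerakan has a. Nerakan preserves a here (none of its changes turn any other segment into a), so the proto-segment is *a.
Position 4: Hisol has t, Nerakan has d. Taking the neighbouring segments as reconstructed: Hisol t could go back to *t or *d; Nerakan d can only go back to *d — the one source consistent with every daughter is *d.
Position 7: Hisol has t, Nerakan has s. Taking the neighbouring segments as reconstructed: Hisol t could go back to *t or *d; Nerakan s could go back to *t or *s — the one source consistent with every daughter is *t.
Verify the candidate proto-form against each daughter:
Hisol: *kundamtib
  kundamtib → kuntamtib   [unconditioned shift]
  kuntamtib → kuntemtib   [vowel merger]
  kuntemtib → kuntemtip   [unconditioned shift]
  giving Hisol kuntemtip.
Nerakan: start from *kundamtib.
  rule 1: no change — kundamtib
  rule 2 (vowel merger): kundamtib → kundamteb
  rule 3 (palatalisation): kundamteb → kundamseb
  rule 4: no change — kundamseb
  ⇒ Nerakan kundamseb
No other proto-form is consistent with every reflex, so the reconstruction is *kundamtib.

*kundamtib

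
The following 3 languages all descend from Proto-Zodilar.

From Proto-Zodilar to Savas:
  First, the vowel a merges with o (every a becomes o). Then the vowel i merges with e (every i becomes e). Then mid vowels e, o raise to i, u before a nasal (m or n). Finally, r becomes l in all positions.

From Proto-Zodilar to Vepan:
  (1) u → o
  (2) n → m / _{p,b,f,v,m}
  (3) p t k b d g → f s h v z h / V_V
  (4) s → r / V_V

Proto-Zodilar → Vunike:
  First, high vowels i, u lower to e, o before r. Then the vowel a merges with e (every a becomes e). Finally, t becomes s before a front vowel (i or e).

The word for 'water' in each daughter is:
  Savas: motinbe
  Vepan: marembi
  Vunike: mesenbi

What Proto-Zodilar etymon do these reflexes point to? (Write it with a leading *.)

Position 2: Savas has o, Vepan has a, Vunike has e. Vepan preserves a here (none of its changes turn any other segment into a), so the proto-segment is *a.
Position 7: Savas has e, Vepan has i, Vunike has i. Vepan preserves i here (none of its changes turn any other segment into i), so the proto-segment is *i.
This points to *matenbi. Verify forward in each daughter:
Savas: *matenbi
  matenbi → motenbi   [vowel merger]
  motenbi → motenbe   [vowel merger]
  motenbe → motinbe   [pre-nasal raising]
  motinbe (rule 4 does not apply)
  giving Savas motinbe.
Vepan: *matenbi
  matenbi (rule 1 does not apply)
  matenbi → matembi   [nasal place assimilation]
  matembi → masembi   [intervocalic lenition]
  masembi → marembi   [rhotacism]
  giving Vepan marembi.
Vunike: *matenbi
  matenbi (rule 1 does not apply)
  matenbi → metenbi   [vowel merger]
  metenbi → mesenbi   [palatalisation]
  giving Vunike mesenbi.
No other proto-form is consistent with every reflex, so the reconstruction is *matenbi.

*matenbi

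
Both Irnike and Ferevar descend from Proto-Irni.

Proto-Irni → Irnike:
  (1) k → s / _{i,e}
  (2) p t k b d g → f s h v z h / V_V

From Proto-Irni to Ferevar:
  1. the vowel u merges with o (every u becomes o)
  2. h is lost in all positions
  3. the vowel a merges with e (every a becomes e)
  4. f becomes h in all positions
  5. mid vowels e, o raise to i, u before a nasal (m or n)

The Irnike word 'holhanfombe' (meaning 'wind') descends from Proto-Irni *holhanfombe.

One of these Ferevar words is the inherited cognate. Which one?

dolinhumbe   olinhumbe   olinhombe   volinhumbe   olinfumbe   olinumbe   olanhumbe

Ferevar: *holhanfombe
  holhanfombe (rule 1 does not apply)
  holhanfombe → olanfombe   [h-loss]
  olanfombe → olenfombe   [vowel merger]
  olenfombe → olenhombe   [unconditioned shift]
  olenhombe → olinhumbe   [pre-nasal raising]
  giving Ferevar olinhumbe.
Only 'olinhumbe' matches the regular Ferevar development of *holhanfombe.

olinhumbe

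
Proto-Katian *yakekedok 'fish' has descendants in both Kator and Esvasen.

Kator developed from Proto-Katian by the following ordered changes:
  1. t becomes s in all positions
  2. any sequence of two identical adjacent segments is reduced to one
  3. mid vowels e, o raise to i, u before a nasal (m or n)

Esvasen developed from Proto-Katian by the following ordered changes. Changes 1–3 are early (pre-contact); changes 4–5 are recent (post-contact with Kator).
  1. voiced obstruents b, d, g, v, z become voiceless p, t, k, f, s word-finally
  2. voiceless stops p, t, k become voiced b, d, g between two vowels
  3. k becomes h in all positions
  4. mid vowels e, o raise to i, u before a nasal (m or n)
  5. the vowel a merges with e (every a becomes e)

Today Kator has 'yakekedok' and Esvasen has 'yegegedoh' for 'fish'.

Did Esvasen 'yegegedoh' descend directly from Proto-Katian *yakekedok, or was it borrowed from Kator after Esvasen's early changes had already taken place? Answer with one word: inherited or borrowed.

inherited

If inherited, *yakekedok would pass through all of Esvasen's changes:
Esvasen: *yakekedok > yagegedok > yagegedoh > yegegedoh  (by intervocalic voicing, unconditioned shift, vowel merger)
If borrowed from Kator 'yakekedok' after the early changes, it would undergo only the recent ones:
  rule 4 (pre-nasal raising): no change (yakekedok)
  rule 5 (vowel merger): yakekedok → yekekedok
  ⇒ as a loan: yekekedok
Esvasen 'yegegedoh' matches the inherited outcome exactly, so it is an inherited cognate, not a loan.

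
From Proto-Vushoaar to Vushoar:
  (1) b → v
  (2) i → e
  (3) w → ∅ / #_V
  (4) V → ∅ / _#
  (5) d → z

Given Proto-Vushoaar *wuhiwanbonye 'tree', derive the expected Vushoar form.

Vushoar: *wuhiwanbonye
  wuhiwanbonye → wuhiwanvonye   [unconditioned shift]
  wuhiwanvonye → wuhewanvonye   [vowel merger]
  wuhewanvonye → uhewanvonye   [glide loss]
  uhewanvonye → uhewanvony   [apocope]
  uhewanvony (rule 5 does not apply)
  giving Vushoar uhewanvony.

uhewanvony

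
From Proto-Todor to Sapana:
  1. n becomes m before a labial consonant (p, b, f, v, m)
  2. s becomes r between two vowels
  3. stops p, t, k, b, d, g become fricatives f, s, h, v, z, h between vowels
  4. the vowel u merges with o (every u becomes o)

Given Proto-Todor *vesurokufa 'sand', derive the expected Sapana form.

verorohofa

Sapana: *vesurokufa
  vesurokufa (rule 1 does not apply)
  vesurokufa → verurokufa   [rhotacism]
  verurokufa → verurohufa   [intervocalic lenition]
  verurohufa → verorohofa   [vowel merger]
  giving Sapana verorohofa.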